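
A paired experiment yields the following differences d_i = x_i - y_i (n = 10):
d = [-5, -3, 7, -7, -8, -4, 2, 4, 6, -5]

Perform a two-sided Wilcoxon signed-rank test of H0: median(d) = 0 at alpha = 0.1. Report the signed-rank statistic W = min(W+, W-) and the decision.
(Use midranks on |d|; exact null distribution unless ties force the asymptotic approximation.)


Step 1: Drop any zero differences (none here) and take |d_i|.
|d| = [5, 3, 7, 7, 8, 4, 2, 4, 6, 5]
Step 2: Midrank |d_i| (ties get averaged ranks).
ranks: |5|->5.5, |3|->2, |7|->8.5, |7|->8.5, |8|->10, |4|->3.5, |2|->1, |4|->3.5, |6|->7, |5|->5.5
Step 3: Attach original signs; sum ranks with positive sign and with negative sign.
W+ = 8.5 + 1 + 3.5 + 7 = 20
W- = 5.5 + 2 + 8.5 + 10 + 3.5 + 5.5 = 35
(Check: W+ + W- = 55 should equal n(n+1)/2 = 55.)
Step 4: Test statistic W = min(W+, W-) = 20.
Step 5: Ties in |d|, so use the tie-corrected normal approximation.
        E[W] = n(n+1)/4 = 10*11/4 = 27.5.
        Tie groups: |d|=4 (t=2), |d|=5 (t=2), |d|=7 (t=2); sum(t^3 - t) = 18.
        Var[W] = n(n+1)(2n+1)/24 - sum(t^3-t)/48 = 2310/24 - 18/48 = 95.875.
        z = (W - E[W]) / sqrt(Var[W]) = (20 - 27.5) / 9.7916 = -0.7660.
        Two-sided p = 2*Phi(z) = 0.443697.
Step 6: alpha = 0.1. fail to reject H0.

W+ = 20, W- = 35, W = min = 20, p = 0.443697, fail to reject H0.


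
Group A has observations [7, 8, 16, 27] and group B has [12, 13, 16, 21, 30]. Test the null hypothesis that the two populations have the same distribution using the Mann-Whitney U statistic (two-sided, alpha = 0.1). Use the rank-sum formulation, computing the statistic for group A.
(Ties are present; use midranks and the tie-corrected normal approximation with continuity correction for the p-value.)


Step 1: Combine and sort all 9 observations; assign midranks.
sorted (value, group): (7,X), (8,X), (12,Y), (13,Y), (16,X), (16,Y), (21,Y), (27,X), (30,Y)
ranks: 7->1, 8->2, 12->3, 13->4, 16->5.5, 16->5.5, 21->7, 27->8, 30->9
Step 2: Rank sum for X: R1 = 1 + 2 + 5.5 + 8 = 16.5.
Step 3: U_X = R1 - n1(n1+1)/2 = 16.5 - 4*5/2 = 16.5 - 10 = 6.5.
       U_Y = n1*n2 - U_X = 20 - 6.5 = 13.5.
Step 4: Ties are present, so use the tie-corrected normal approximation (with continuity correction) for the p-value.
Step 5: p-value = 0.460558; compare to alpha = 0.1. fail to reject H0.

U_X = 6.5, p = 0.460558, fail to reject H0 at alpha = 0.1.


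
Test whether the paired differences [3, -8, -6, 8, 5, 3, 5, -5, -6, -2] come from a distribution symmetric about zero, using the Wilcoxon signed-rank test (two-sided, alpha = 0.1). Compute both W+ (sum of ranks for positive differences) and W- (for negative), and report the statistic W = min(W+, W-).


Step 1: Drop any zero differences (none here) and take |d_i|.
|d| = [3, 8, 6, 8, 5, 3, 5, 5, 6, 2]
Step 2: Midrank |d_i| (ties get averaged ranks).
ranks: |3|->2.5, |8|->9.5, |6|->7.5, |8|->9.5, |5|->5, |3|->2.5, |5|->5, |5|->5, |6|->7.5, |2|->1
Step 3: Attach original signs; sum ranks with positive sign and with negative sign.
W+ = 2.5 + 9.5 + 5 + 2.5 + 5 = 24.5
W- = 9.5 + 7.5 + 5 + 7.5 + 1 = 30.5
(Check: W+ + W- = 55 should equal n(n+1)/2 = 55.)
Step 4: Test statistic W = min(W+, W-) = 24.5.
Step 5: Ties in |d|, so use the tie-corrected normal approximation.
        E[W] = n(n+1)/4 = 10*11/4 = 27.5.
        Tie groups: |d|=3 (t=2), |d|=5 (t=3), |d|=6 (t=2), |d|=8 (t=2); sum(t^3 - t) = 42.
        Var[W] = n(n+1)(2n+1)/24 - sum(t^3-t)/48 = 2310/24 - 42/48 = 95.375.
        z = (W - E[W]) / sqrt(Var[W]) = (24.5 - 27.5) / 9.7660 = -0.3072.
        Two-sided p = 2*Phi(z) = 0.758700.
Step 6: alpha = 0.1. fail to reject H0.

W+ = 24.5, W- = 30.5, W = min = 24.5, p = 0.758700, fail to reject H0.


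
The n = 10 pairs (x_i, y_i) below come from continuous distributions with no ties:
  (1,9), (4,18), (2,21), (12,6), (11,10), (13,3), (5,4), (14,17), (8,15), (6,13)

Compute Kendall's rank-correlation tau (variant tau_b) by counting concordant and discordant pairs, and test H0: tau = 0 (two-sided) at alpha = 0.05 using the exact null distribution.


Step 1: Enumerate the 45 unordered pairs (i,j) with i<j and classify each by sign(x_j-x_i) * sign(y_j-y_i).
  (1,2):dx=+3,dy=+9->C; (1,3):dx=+1,dy=+12->C; (1,4):dx=+11,dy=-3->D; (1,5):dx=+10,dy=+1->C
  (1,6):dx=+12,dy=-6->D; (1,7):dx=+4,dy=-5->D; (1,8):dx=+13,dy=+8->C; (1,9):dx=+7,dy=+6->C
  (1,10):dx=+5,dy=+4->C; (2,3):dx=-2,dy=+3->D; (2,4):dx=+8,dy=-12->D; (2,5):dx=+7,dy=-8->D
  (2,6):dx=+9,dy=-15->D; (2,7):dx=+1,dy=-14->D; (2,8):dx=+10,dy=-1->D; (2,9):dx=+4,dy=-3->D
  (2,10):dx=+2,dy=-5->D; (3,4):dx=+10,dy=-15->D; (3,5):dx=+9,dy=-11->D; (3,6):dx=+11,dy=-18->D
  (3,7):dx=+3,dy=-17->D; (3,8):dx=+12,dy=-4->D; (3,9):dx=+6,dy=-6->D; (3,10):dx=+4,dy=-8->D
  (4,5):dx=-1,dy=+4->D; (4,6):dx=+1,dy=-3->D; (4,7):dx=-7,dy=-2->C; (4,8):dx=+2,dy=+11->C
  (4,9):dx=-4,dy=+9->D; (4,10):dx=-6,dy=+7->D; (5,6):dx=+2,dy=-7->D; (5,7):dx=-6,dy=-6->C
  (5,8):dx=+3,dy=+7->C; (5,9):dx=-3,dy=+5->D; (5,10):dx=-5,dy=+3->D; (6,7):dx=-8,dy=+1->D
  (6,8):dx=+1,dy=+14->C; (6,9):dx=-5,dy=+12->D; (6,10):dx=-7,dy=+10->D; (7,8):dx=+9,dy=+13->C
  (7,9):dx=+3,dy=+11->C; (7,10):dx=+1,dy=+9->C; (8,9):dx=-6,dy=-2->C; (8,10):dx=-8,dy=-4->C
  (9,10):dx=-2,dy=-2->C
Step 2: C = 17, D = 28, total pairs = 45.
Step 3: tau = (C - D)/(n(n-1)/2) = (17 - 28)/45 = -0.244444.
Step 4: Exact two-sided p-value (enumerate n! = 3628800 permutations of y under H0): p = 0.380720.
Step 5: alpha = 0.05. fail to reject H0.

tau_b = -0.2444 (C=17, D=28), p = 0.380720, fail to reject H0.


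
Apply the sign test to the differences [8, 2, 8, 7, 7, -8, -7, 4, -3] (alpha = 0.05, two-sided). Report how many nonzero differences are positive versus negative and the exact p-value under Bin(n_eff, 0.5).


Step 1: Discard zero differences. Original n = 9; n_eff = number of nonzero differences = 9.
Nonzero differences (with sign): +8, +2, +8, +7, +7, -8, -7, +4, -3
Step 2: Count signs: positive = 6, negative = 3.
Step 3: Under H0: P(positive) = 0.5, so the number of positives S ~ Bin(9, 0.5).
Step 4: Two-sided exact p-value = sum of Bin(9,0.5) probabilities at or below the observed probability = 0.507812.
Step 5: alpha = 0.05. fail to reject H0.

n_eff = 9, pos = 6, neg = 3, p = 0.507812, fail to reject H0.


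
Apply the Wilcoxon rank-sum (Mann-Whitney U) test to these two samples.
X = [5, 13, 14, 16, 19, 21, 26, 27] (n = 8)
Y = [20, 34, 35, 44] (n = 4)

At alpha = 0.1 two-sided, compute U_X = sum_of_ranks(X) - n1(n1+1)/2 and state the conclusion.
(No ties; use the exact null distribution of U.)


Step 1: Combine and sort all 12 observations; assign midranks.
sorted (value, group): (5,X), (13,X), (14,X), (16,X), (19,X), (20,Y), (21,X), (26,X), (27,X), (34,Y), (35,Y), (44,Y)
ranks: 5->1, 13->2, 14->3, 16->4, 19->5, 20->6, 21->7, 26->8, 27->9, 34->10, 35->11, 44->12
Step 2: Rank sum for X: R1 = 1 + 2 + 3 + 4 + 5 + 7 + 8 + 9 = 39.
Step 3: U_X = R1 - n1(n1+1)/2 = 39 - 8*9/2 = 39 - 36 = 3.
       U_Y = n1*n2 - U_X = 32 - 3 = 29.
Step 4: No ties, so the exact null distribution of U (based on enumerating the C(12,8) = 495 equally likely rank assignments) gives the two-sided p-value.
Step 5: p-value = 0.028283; compare to alpha = 0.1. reject H0.

U_X = 3, p = 0.028283, reject H0 at alpha = 0.1.


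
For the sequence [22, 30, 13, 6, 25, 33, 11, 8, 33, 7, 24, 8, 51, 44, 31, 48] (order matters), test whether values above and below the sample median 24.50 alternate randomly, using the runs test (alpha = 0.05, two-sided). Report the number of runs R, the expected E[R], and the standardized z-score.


Step 1: Compute median = 24.50; label A = above, B = below.
Labels in order: BABBAABBABBBAAAA  (n_A = 8, n_B = 8)
Step 2: Count runs R = 8.
Step 3: Under H0 (random ordering), E[R] = 2*n_A*n_B/(n_A+n_B) + 1 = 2*8*8/16 + 1 = 9.0000.
        Var[R] = 2*n_A*n_B*(2*n_A*n_B - n_A - n_B) / ((n_A+n_B)^2 * (n_A+n_B-1)) = 14336/3840 = 3.7333.
        SD[R] = 1.9322.
Step 4: Continuity-corrected z = (R + 0.5 - E[R]) / SD[R] = (8 + 0.5 - 9.0000) / 1.9322 = -0.2588.
Step 5: Two-sided p-value via normal approximation = 2*(1 - Phi(|z|)) = 0.795809.
Step 6: alpha = 0.05. fail to reject H0.

R = 8, z = -0.2588, p = 0.795809, fail to reject H0.


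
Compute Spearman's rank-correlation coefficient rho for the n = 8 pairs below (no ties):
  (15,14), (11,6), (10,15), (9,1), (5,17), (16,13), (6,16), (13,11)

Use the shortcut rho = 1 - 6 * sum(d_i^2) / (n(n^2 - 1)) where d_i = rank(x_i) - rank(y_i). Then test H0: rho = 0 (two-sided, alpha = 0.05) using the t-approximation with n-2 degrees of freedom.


Step 1: Rank x and y separately (midranks; no ties here).
rank(x): 15->7, 11->5, 10->4, 9->3, 5->1, 16->8, 6->2, 13->6
rank(y): 14->5, 6->2, 15->6, 1->1, 17->8, 13->4, 16->7, 11->3
Step 2: d_i = R_x(i) - R_y(i); compute d_i^2.
  (7-5)^2=4, (5-2)^2=9, (4-6)^2=4, (3-1)^2=4, (1-8)^2=49, (8-4)^2=16, (2-7)^2=25, (6-3)^2=9
sum(d^2) = 120.
Step 3: rho = 1 - 6*120 / (8*(8^2 - 1)) = 1 - 720/504 = -0.428571.
Step 4: Under H0, t = rho * sqrt((n-2)/(1-rho^2)) = -1.1619 ~ t(6).
Step 5: Two-sided p-value from the t-distribution with 6 df = 0.289403.
Step 6: alpha = 0.05. fail to reject H0.

rho = -0.4286, p = 0.289403, fail to reject H0 at alpha = 0.05.


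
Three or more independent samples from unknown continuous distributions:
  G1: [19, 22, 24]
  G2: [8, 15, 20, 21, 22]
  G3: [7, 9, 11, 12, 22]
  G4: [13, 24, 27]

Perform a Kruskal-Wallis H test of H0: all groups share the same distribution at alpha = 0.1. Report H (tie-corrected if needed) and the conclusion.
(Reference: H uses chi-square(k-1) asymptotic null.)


Step 1: Combine all N = 16 observations and assign midranks.
sorted (value, group, rank): (7,G3,1), (8,G2,2), (9,G3,3), (11,G3,4), (12,G3,5), (13,G4,6), (15,G2,7), (19,G1,8), (20,G2,9), (21,G2,10), (22,G1,12), (22,G2,12), (22,G3,12), (24,G1,14.5), (24,G4,14.5), (27,G4,16)
Step 2: Sum ranks within each group.
R_1 = 34.5 (n_1 = 3)
R_2 = 40 (n_2 = 5)
R_3 = 25 (n_3 = 5)
R_4 = 36.5 (n_4 = 3)
Step 3: H = 12/(N(N+1)) * sum(R_i^2/n_i) - 3(N+1)
     = 12/(16*17) * (34.5^2/3 + 40^2/5 + 25^2/5 + 36.5^2/3) - 3*17
     = 0.044118 * 1285.83 - 51
     = 5.727941.
Step 4: Ties present; correction factor C = 1 - 30/(16^3 - 16) = 0.992647. Corrected H = 5.727941 / 0.992647 = 5.770370.
Step 5: Under H0, H ~ chi^2(3); p-value = 0.123333.
Step 6: alpha = 0.1. fail to reject H0.

H = 5.7704, df = 3, p = 0.123333, fail to reject H0.


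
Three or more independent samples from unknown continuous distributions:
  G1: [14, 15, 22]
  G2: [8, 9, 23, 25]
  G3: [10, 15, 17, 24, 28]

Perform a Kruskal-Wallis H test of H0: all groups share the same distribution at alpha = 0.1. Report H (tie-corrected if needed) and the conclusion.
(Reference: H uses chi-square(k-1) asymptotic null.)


Step 1: Combine all N = 12 observations and assign midranks.
sorted (value, group, rank): (8,G2,1), (9,G2,2), (10,G3,3), (14,G1,4), (15,G1,5.5), (15,G3,5.5), (17,G3,7), (22,G1,8), (23,G2,9), (24,G3,10), (25,G2,11), (28,G3,12)
Step 2: Sum ranks within each group.
R_1 = 17.5 (n_1 = 3)
R_2 = 23 (n_2 = 4)
R_3 = 37.5 (n_3 = 5)
Step 3: H = 12/(N(N+1)) * sum(R_i^2/n_i) - 3(N+1)
     = 12/(12*13) * (17.5^2/3 + 23^2/4 + 37.5^2/5) - 3*13
     = 0.076923 * 515.583 - 39
     = 0.660256.
Step 4: Ties present; correction factor C = 1 - 6/(12^3 - 12) = 0.996503. Corrected H = 0.660256 / 0.996503 = 0.662573.
Step 5: Under H0, H ~ chi^2(2); p-value = 0.717999.
Step 6: alpha = 0.1. fail to reject H0.

H = 0.6626, df = 2, p = 0.717999, fail to reject H0.


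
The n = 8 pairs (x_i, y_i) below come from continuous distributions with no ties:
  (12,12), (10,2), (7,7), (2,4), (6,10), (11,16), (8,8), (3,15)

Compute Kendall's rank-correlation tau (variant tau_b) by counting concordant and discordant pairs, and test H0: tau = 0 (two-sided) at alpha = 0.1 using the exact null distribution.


Step 1: Enumerate the 28 unordered pairs (i,j) with i<j and classify each by sign(x_j-x_i) * sign(y_j-y_i).
  (1,2):dx=-2,dy=-10->C; (1,3):dx=-5,dy=-5->C; (1,4):dx=-10,dy=-8->C; (1,5):dx=-6,dy=-2->C
  (1,6):dx=-1,dy=+4->D; (1,7):dx=-4,dy=-4->C; (1,8):dx=-9,dy=+3->D; (2,3):dx=-3,dy=+5->D
  (2,4):dx=-8,dy=+2->D; (2,5):dx=-4,dy=+8->D; (2,6):dx=+1,dy=+14->C; (2,7):dx=-2,dy=+6->D
  (2,8):dx=-7,dy=+13->D; (3,4):dx=-5,dy=-3->C; (3,5):dx=-1,dy=+3->D; (3,6):dx=+4,dy=+9->C
  (3,7):dx=+1,dy=+1->C; (3,8):dx=-4,dy=+8->D; (4,5):dx=+4,dy=+6->C; (4,6):dx=+9,dy=+12->C
  (4,7):dx=+6,dy=+4->C; (4,8):dx=+1,dy=+11->C; (5,6):dx=+5,dy=+6->C; (5,7):dx=+2,dy=-2->D
  (5,8):dx=-3,dy=+5->D; (6,7):dx=-3,dy=-8->C; (6,8):dx=-8,dy=-1->C; (7,8):dx=-5,dy=+7->D
Step 2: C = 16, D = 12, total pairs = 28.
Step 3: tau = (C - D)/(n(n-1)/2) = (16 - 12)/28 = 0.142857.
Step 4: Exact two-sided p-value (enumerate n! = 40320 permutations of y under H0): p = 0.719544.
Step 5: alpha = 0.1. fail to reject H0.

tau_b = 0.1429 (C=16, D=12), p = 0.719544, fail to reject H0.


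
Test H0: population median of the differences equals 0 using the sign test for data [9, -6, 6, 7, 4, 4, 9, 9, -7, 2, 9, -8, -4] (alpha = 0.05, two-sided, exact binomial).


Step 1: Discard zero differences. Original n = 13; n_eff = number of nonzero differences = 13.
Nonzero differences (with sign): +9, -6, +6, +7, +4, +4, +9, +9, -7, +2, +9, -8, -4
Step 2: Count signs: positive = 9, negative = 4.
Step 3: Under H0: P(positive) = 0.5, so the number of positives S ~ Bin(13, 0.5).
Step 4: Two-sided exact p-value = sum of Bin(13,0.5) probabilities at or below the observed probability = 0.266846.
Step 5: alpha = 0.05. fail to reject H0.

n_eff = 13, pos = 9, neg = 4, p = 0.266846, fail to reject H0.


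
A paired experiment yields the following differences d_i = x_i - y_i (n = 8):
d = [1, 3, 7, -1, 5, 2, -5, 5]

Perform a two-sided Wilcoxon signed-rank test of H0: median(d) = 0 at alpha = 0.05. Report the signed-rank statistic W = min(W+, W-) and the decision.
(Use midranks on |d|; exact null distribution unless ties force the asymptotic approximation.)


Step 1: Drop any zero differences (none here) and take |d_i|.
|d| = [1, 3, 7, 1, 5, 2, 5, 5]
Step 2: Midrank |d_i| (ties get averaged ranks).
ranks: |1|->1.5, |3|->4, |7|->8, |1|->1.5, |5|->6, |2|->3, |5|->6, |5|->6
Step 3: Attach original signs; sum ranks with positive sign and with negative sign.
W+ = 1.5 + 4 + 8 + 6 + 3 + 6 = 28.5
W- = 1.5 + 6 = 7.5
(Check: W+ + W- = 36 should equal n(n+1)/2 = 36.)
Step 4: Test statistic W = min(W+, W-) = 7.5.
Step 5: Ties in |d|, so use the tie-corrected normal approximation.
        E[W] = n(n+1)/4 = 8*9/4 = 18.
        Tie groups: |d|=1 (t=2), |d|=5 (t=3); sum(t^3 - t) = 30.
        Var[W] = n(n+1)(2n+1)/24 - sum(t^3-t)/48 = 1224/24 - 30/48 = 50.375.
        z = (W - E[W]) / sqrt(Var[W]) = (7.5 - 18) / 7.0975 = -1.4794.
        Two-sided p = 2*Phi(z) = 0.139037.
Step 6: alpha = 0.05. fail to reject H0.

W+ = 28.5, W- = 7.5, W = min = 7.5, p = 0.139037, fail to reject H0.


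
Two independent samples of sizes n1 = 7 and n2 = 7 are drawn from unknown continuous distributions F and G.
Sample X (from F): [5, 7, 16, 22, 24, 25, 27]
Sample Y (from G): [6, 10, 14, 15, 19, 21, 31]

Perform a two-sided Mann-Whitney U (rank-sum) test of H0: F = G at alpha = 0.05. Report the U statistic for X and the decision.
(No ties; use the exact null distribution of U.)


Step 1: Combine and sort all 14 observations; assign midranks.
sorted (value, group): (5,X), (6,Y), (7,X), (10,Y), (14,Y), (15,Y), (16,X), (19,Y), (21,Y), (22,X), (24,X), (25,X), (27,X), (31,Y)
ranks: 5->1, 6->2, 7->3, 10->4, 14->5, 15->6, 16->7, 19->8, 21->9, 22->10, 24->11, 25->12, 27->13, 31->14
Step 2: Rank sum for X: R1 = 1 + 3 + 7 + 10 + 11 + 12 + 13 = 57.
Step 3: U_X = R1 - n1(n1+1)/2 = 57 - 7*8/2 = 57 - 28 = 29.
       U_Y = n1*n2 - U_X = 49 - 29 = 20.
Step 4: No ties, so the exact null distribution of U (based on enumerating the C(14,7) = 3432 equally likely rank assignments) gives the two-sided p-value.
Step 5: p-value = 0.620047; compare to alpha = 0.05. fail to reject H0.

U_X = 29, p = 0.620047, fail to reject H0 at alpha = 0.05.


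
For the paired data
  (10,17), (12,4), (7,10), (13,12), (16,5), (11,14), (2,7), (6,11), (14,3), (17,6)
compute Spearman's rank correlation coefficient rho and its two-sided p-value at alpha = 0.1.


Step 1: Rank x and y separately (midranks; no ties here).
rank(x): 10->4, 12->6, 7->3, 13->7, 16->9, 11->5, 2->1, 6->2, 14->8, 17->10
rank(y): 17->10, 4->2, 10->6, 12->8, 5->3, 14->9, 7->5, 11->7, 3->1, 6->4
Step 2: d_i = R_x(i) - R_y(i); compute d_i^2.
  (4-10)^2=36, (6-2)^2=16, (3-6)^2=9, (7-8)^2=1, (9-3)^2=36, (5-9)^2=16, (1-5)^2=16, (2-7)^2=25, (8-1)^2=49, (10-4)^2=36
sum(d^2) = 240.
Step 3: rho = 1 - 6*240 / (10*(10^2 - 1)) = 1 - 1440/990 = -0.454545.
Step 4: Under H0, t = rho * sqrt((n-2)/(1-rho^2)) = -1.4434 ~ t(8).
Step 5: Two-sided p-value from the t-distribution with 8 df = 0.186905.
Step 6: alpha = 0.1. fail to reject H0.

rho = -0.4545, p = 0.186905, fail to reject H0 at alpha = 0.1.


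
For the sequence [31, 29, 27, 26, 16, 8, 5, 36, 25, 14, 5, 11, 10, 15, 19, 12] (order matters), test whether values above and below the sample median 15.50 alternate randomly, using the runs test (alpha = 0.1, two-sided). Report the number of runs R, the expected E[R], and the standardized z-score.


Step 1: Compute median = 15.50; label A = above, B = below.
Labels in order: AAAAABBAABBBBBAB  (n_A = 8, n_B = 8)
Step 2: Count runs R = 6.
Step 3: Under H0 (random ordering), E[R] = 2*n_A*n_B/(n_A+n_B) + 1 = 2*8*8/16 + 1 = 9.0000.
        Var[R] = 2*n_A*n_B*(2*n_A*n_B - n_A - n_B) / ((n_A+n_B)^2 * (n_A+n_B-1)) = 14336/3840 = 3.7333.
        SD[R] = 1.9322.
Step 4: Continuity-corrected z = (R + 0.5 - E[R]) / SD[R] = (6 + 0.5 - 9.0000) / 1.9322 = -1.2939.
Step 5: Two-sided p-value via normal approximation = 2*(1 - Phi(|z|)) = 0.195709.
Step 6: alpha = 0.1. fail to reject H0.

R = 6, z = -1.2939, p = 0.195709, fail to reject H0.


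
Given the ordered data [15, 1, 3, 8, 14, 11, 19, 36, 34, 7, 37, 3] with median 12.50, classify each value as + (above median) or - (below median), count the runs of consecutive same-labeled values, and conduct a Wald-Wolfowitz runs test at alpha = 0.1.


Step 1: Compute median = 12.50; label A = above, B = below.
Labels in order: ABBBABAAABAB  (n_A = 6, n_B = 6)
Step 2: Count runs R = 8.
Step 3: Under H0 (random ordering), E[R] = 2*n_A*n_B/(n_A+n_B) + 1 = 2*6*6/12 + 1 = 7.0000.
        Var[R] = 2*n_A*n_B*(2*n_A*n_B - n_A - n_B) / ((n_A+n_B)^2 * (n_A+n_B-1)) = 4320/1584 = 2.7273.
        SD[R] = 1.6514.
Step 4: Continuity-corrected z = (R - 0.5 - E[R]) / SD[R] = (8 - 0.5 - 7.0000) / 1.6514 = 0.3028.
Step 5: Two-sided p-value via normal approximation = 2*(1 - Phi(|z|)) = 0.762069.
Step 6: alpha = 0.1. fail to reject H0.

R = 8, z = 0.3028, p = 0.762069, fail to reject H0.


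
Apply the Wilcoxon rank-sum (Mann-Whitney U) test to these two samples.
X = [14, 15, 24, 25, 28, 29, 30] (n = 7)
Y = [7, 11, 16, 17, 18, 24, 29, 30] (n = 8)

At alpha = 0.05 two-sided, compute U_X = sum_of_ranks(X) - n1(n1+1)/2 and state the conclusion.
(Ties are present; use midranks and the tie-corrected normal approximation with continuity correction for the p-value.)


Step 1: Combine and sort all 15 observations; assign midranks.
sorted (value, group): (7,Y), (11,Y), (14,X), (15,X), (16,Y), (17,Y), (18,Y), (24,X), (24,Y), (25,X), (28,X), (29,X), (29,Y), (30,X), (30,Y)
ranks: 7->1, 11->2, 14->3, 15->4, 16->5, 17->6, 18->7, 24->8.5, 24->8.5, 25->10, 28->11, 29->12.5, 29->12.5, 30->14.5, 30->14.5
Step 2: Rank sum for X: R1 = 3 + 4 + 8.5 + 10 + 11 + 12.5 + 14.5 = 63.5.
Step 3: U_X = R1 - n1(n1+1)/2 = 63.5 - 7*8/2 = 63.5 - 28 = 35.5.
       U_Y = n1*n2 - U_X = 56 - 35.5 = 20.5.
Step 4: Ties are present, so use the tie-corrected normal approximation (with continuity correction) for the p-value.
Step 5: p-value = 0.416636; compare to alpha = 0.05. fail to reject H0.

U_X = 35.5, p = 0.416636, fail to reject H0 at alpha = 0.05.


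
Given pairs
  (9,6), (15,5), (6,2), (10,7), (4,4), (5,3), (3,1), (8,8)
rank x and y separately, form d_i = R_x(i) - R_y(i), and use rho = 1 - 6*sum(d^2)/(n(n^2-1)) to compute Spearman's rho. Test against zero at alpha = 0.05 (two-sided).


Step 1: Rank x and y separately (midranks; no ties here).
rank(x): 9->6, 15->8, 6->4, 10->7, 4->2, 5->3, 3->1, 8->5
rank(y): 6->6, 5->5, 2->2, 7->7, 4->4, 3->3, 1->1, 8->8
Step 2: d_i = R_x(i) - R_y(i); compute d_i^2.
  (6-6)^2=0, (8-5)^2=9, (4-2)^2=4, (7-7)^2=0, (2-4)^2=4, (3-3)^2=0, (1-1)^2=0, (5-8)^2=9
sum(d^2) = 26.
Step 3: rho = 1 - 6*26 / (8*(8^2 - 1)) = 1 - 156/504 = 0.690476.
Step 4: Under H0, t = rho * sqrt((n-2)/(1-rho^2)) = 2.3382 ~ t(6).
Step 5: Two-sided p-value from the t-distribution with 6 df = 0.057990.
Step 6: alpha = 0.05. fail to reject H0.

rho = 0.6905, p = 0.057990, fail to reject H0 at alpha = 0.05.


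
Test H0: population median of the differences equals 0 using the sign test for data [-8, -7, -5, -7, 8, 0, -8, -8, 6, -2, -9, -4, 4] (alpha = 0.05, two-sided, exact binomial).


Step 1: Discard zero differences. Original n = 13; n_eff = number of nonzero differences = 12.
Nonzero differences (with sign): -8, -7, -5, -7, +8, -8, -8, +6, -2, -9, -4, +4
Step 2: Count signs: positive = 3, negative = 9.
Step 3: Under H0: P(positive) = 0.5, so the number of positives S ~ Bin(12, 0.5).
Step 4: Two-sided exact p-value = sum of Bin(12,0.5) probabilities at or below the observed probability = 0.145996.
Step 5: alpha = 0.05. fail to reject H0.

n_eff = 12, pos = 3, neg = 9, p = 0.145996, fail to reject H0.


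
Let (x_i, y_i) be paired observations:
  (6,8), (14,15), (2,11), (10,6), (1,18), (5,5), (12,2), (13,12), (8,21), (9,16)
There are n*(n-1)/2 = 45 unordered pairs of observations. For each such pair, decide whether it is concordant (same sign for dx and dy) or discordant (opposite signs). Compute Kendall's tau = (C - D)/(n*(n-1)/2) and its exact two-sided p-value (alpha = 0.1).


Step 1: Enumerate the 45 unordered pairs (i,j) with i<j and classify each by sign(x_j-x_i) * sign(y_j-y_i).
  (1,2):dx=+8,dy=+7->C; (1,3):dx=-4,dy=+3->D; (1,4):dx=+4,dy=-2->D; (1,5):dx=-5,dy=+10->D
  (1,6):dx=-1,dy=-3->C; (1,7):dx=+6,dy=-6->D; (1,8):dx=+7,dy=+4->C; (1,9):dx=+2,dy=+13->C
  (1,10):dx=+3,dy=+8->C; (2,3):dx=-12,dy=-4->C; (2,4):dx=-4,dy=-9->C; (2,5):dx=-13,dy=+3->D
  (2,6):dx=-9,dy=-10->C; (2,7):dx=-2,dy=-13->C; (2,8):dx=-1,dy=-3->C; (2,9):dx=-6,dy=+6->D
  (2,10):dx=-5,dy=+1->D; (3,4):dx=+8,dy=-5->D; (3,5):dx=-1,dy=+7->D; (3,6):dx=+3,dy=-6->D
  (3,7):dx=+10,dy=-9->D; (3,8):dx=+11,dy=+1->C; (3,9):dx=+6,dy=+10->C; (3,10):dx=+7,dy=+5->C
  (4,5):dx=-9,dy=+12->D; (4,6):dx=-5,dy=-1->C; (4,7):dx=+2,dy=-4->D; (4,8):dx=+3,dy=+6->C
  (4,9):dx=-2,dy=+15->D; (4,10):dx=-1,dy=+10->D; (5,6):dx=+4,dy=-13->D; (5,7):dx=+11,dy=-16->D
  (5,8):dx=+12,dy=-6->D; (5,9):dx=+7,dy=+3->C; (5,10):dx=+8,dy=-2->D; (6,7):dx=+7,dy=-3->D
  (6,8):dx=+8,dy=+7->C; (6,9):dx=+3,dy=+16->C; (6,10):dx=+4,dy=+11->C; (7,8):dx=+1,dy=+10->C
  (7,9):dx=-4,dy=+19->D; (7,10):dx=-3,dy=+14->D; (8,9):dx=-5,dy=+9->D; (8,10):dx=-4,dy=+4->D
  (9,10):dx=+1,dy=-5->D
Step 2: C = 20, D = 25, total pairs = 45.
Step 3: tau = (C - D)/(n(n-1)/2) = (20 - 25)/45 = -0.111111.
Step 4: Exact two-sided p-value (enumerate n! = 3628800 permutations of y under H0): p = 0.727490.
Step 5: alpha = 0.1. fail to reject H0.

tau_b = -0.1111 (C=20, D=25), p = 0.727490, fail to reject H0.


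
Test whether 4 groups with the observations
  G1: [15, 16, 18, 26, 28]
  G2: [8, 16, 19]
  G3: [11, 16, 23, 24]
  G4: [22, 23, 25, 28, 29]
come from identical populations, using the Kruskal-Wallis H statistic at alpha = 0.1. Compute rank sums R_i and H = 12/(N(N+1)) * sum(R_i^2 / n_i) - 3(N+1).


Step 1: Combine all N = 17 observations and assign midranks.
sorted (value, group, rank): (8,G2,1), (11,G3,2), (15,G1,3), (16,G1,5), (16,G2,5), (16,G3,5), (18,G1,7), (19,G2,8), (22,G4,9), (23,G3,10.5), (23,G4,10.5), (24,G3,12), (25,G4,13), (26,G1,14), (28,G1,15.5), (28,G4,15.5), (29,G4,17)
Step 2: Sum ranks within each group.
R_1 = 44.5 (n_1 = 5)
R_2 = 14 (n_2 = 3)
R_3 = 29.5 (n_3 = 4)
R_4 = 65 (n_4 = 5)
Step 3: H = 12/(N(N+1)) * sum(R_i^2/n_i) - 3(N+1)
     = 12/(17*18) * (44.5^2/5 + 14^2/3 + 29.5^2/4 + 65^2/5) - 3*18
     = 0.039216 * 1523.95 - 54
     = 5.762582.
Step 4: Ties present; correction factor C = 1 - 36/(17^3 - 17) = 0.992647. Corrected H = 5.762582 / 0.992647 = 5.805267.
Step 5: Under H0, H ~ chi^2(3); p-value = 0.121478.
Step 6: alpha = 0.1. fail to reject H0.

H = 5.8053, df = 3, p = 0.121478, fail to reject H0.


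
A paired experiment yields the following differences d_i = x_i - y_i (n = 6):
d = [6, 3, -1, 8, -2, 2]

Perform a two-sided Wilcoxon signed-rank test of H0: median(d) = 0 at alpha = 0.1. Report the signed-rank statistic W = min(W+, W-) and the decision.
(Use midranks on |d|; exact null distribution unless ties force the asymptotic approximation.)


Step 1: Drop any zero differences (none here) and take |d_i|.
|d| = [6, 3, 1, 8, 2, 2]
Step 2: Midrank |d_i| (ties get averaged ranks).
ranks: |6|->5, |3|->4, |1|->1, |8|->6, |2|->2.5, |2|->2.5
Step 3: Attach original signs; sum ranks with positive sign and with negative sign.
W+ = 5 + 4 + 6 + 2.5 = 17.5
W- = 1 + 2.5 = 3.5
(Check: W+ + W- = 21 should equal n(n+1)/2 = 21.)
Step 4: Test statistic W = min(W+, W-) = 3.5.
Step 5: Ties in |d|, so use the tie-corrected normal approximation.
        E[W] = n(n+1)/4 = 6*7/4 = 10.5.
        Tie groups: |d|=2 (t=2); sum(t^3 - t) = 6.
        Var[W] = n(n+1)(2n+1)/24 - sum(t^3-t)/48 = 546/24 - 6/48 = 22.625.
        z = (W - E[W]) / sqrt(Var[W]) = (3.5 - 10.5) / 4.7566 = -1.4716.
        Two-sided p = 2*Phi(z) = 0.141116.
Step 6: alpha = 0.1. fail to reject H0.

W+ = 17.5, W- = 3.5, W = min = 3.5, p = 0.141116, fail to reject H0.


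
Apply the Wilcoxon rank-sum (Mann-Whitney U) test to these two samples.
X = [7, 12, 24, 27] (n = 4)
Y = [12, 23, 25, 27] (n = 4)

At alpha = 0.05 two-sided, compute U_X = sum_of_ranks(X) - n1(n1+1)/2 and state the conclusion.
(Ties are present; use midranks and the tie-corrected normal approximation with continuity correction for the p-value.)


Step 1: Combine and sort all 8 observations; assign midranks.
sorted (value, group): (7,X), (12,X), (12,Y), (23,Y), (24,X), (25,Y), (27,X), (27,Y)
ranks: 7->1, 12->2.5, 12->2.5, 23->4, 24->5, 25->6, 27->7.5, 27->7.5
Step 2: Rank sum for X: R1 = 1 + 2.5 + 5 + 7.5 = 16.
Step 3: U_X = R1 - n1(n1+1)/2 = 16 - 4*5/2 = 16 - 10 = 6.
       U_Y = n1*n2 - U_X = 16 - 6 = 10.
Step 4: Ties are present, so use the tie-corrected normal approximation (with continuity correction) for the p-value.
Step 5: p-value = 0.661197; compare to alpha = 0.05. fail to reject H0.

U_X = 6, p = 0.661197, fail to reject H0 at alpha = 0.05.


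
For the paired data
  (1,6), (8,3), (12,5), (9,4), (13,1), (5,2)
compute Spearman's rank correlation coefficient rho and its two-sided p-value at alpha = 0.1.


Step 1: Rank x and y separately (midranks; no ties here).
rank(x): 1->1, 8->3, 12->5, 9->4, 13->6, 5->2
rank(y): 6->6, 3->3, 5->5, 4->4, 1->1, 2->2
Step 2: d_i = R_x(i) - R_y(i); compute d_i^2.
  (1-6)^2=25, (3-3)^2=0, (5-5)^2=0, (4-4)^2=0, (6-1)^2=25, (2-2)^2=0
sum(d^2) = 50.
Step 3: rho = 1 - 6*50 / (6*(6^2 - 1)) = 1 - 300/210 = -0.428571.
Step 4: Under H0, t = rho * sqrt((n-2)/(1-rho^2)) = -0.9487 ~ t(4).
Step 5: Two-sided p-value from the t-distribution with 4 df = 0.396501.
Step 6: alpha = 0.1. fail to reject H0.

rho = -0.4286, p = 0.396501, fail to reject H0 at alpha = 0.1.


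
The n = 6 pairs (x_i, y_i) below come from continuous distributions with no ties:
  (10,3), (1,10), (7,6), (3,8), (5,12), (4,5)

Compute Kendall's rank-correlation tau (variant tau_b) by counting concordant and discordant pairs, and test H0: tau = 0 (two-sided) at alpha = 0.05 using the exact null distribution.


Step 1: Enumerate the 15 unordered pairs (i,j) with i<j and classify each by sign(x_j-x_i) * sign(y_j-y_i).
  (1,2):dx=-9,dy=+7->D; (1,3):dx=-3,dy=+3->D; (1,4):dx=-7,dy=+5->D; (1,5):dx=-5,dy=+9->D
  (1,6):dx=-6,dy=+2->D; (2,3):dx=+6,dy=-4->D; (2,4):dx=+2,dy=-2->D; (2,5):dx=+4,dy=+2->C
  (2,6):dx=+3,dy=-5->D; (3,4):dx=-4,dy=+2->D; (3,5):dx=-2,dy=+6->D; (3,6):dx=-3,dy=-1->C
  (4,5):dx=+2,dy=+4->C; (4,6):dx=+1,dy=-3->D; (5,6):dx=-1,dy=-7->C
Step 2: C = 4, D = 11, total pairs = 15.
Step 3: tau = (C - D)/(n(n-1)/2) = (4 - 11)/15 = -0.466667.
Step 4: Exact two-sided p-value (enumerate n! = 720 permutations of y under H0): p = 0.272222.
Step 5: alpha = 0.05. fail to reject H0.

tau_b = -0.4667 (C=4, D=11), p = 0.272222, fail to reject H0.


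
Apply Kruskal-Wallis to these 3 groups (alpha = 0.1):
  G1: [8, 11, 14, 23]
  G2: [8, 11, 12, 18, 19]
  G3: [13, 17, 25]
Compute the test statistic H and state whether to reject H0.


Step 1: Combine all N = 12 observations and assign midranks.
sorted (value, group, rank): (8,G1,1.5), (8,G2,1.5), (11,G1,3.5), (11,G2,3.5), (12,G2,5), (13,G3,6), (14,G1,7), (17,G3,8), (18,G2,9), (19,G2,10), (23,G1,11), (25,G3,12)
Step 2: Sum ranks within each group.
R_1 = 23 (n_1 = 4)
R_2 = 29 (n_2 = 5)
R_3 = 26 (n_3 = 3)
Step 3: H = 12/(N(N+1)) * sum(R_i^2/n_i) - 3(N+1)
     = 12/(12*13) * (23^2/4 + 29^2/5 + 26^2/3) - 3*13
     = 0.076923 * 525.783 - 39
     = 1.444872.
Step 4: Ties present; correction factor C = 1 - 12/(12^3 - 12) = 0.993007. Corrected H = 1.444872 / 0.993007 = 1.455047.
Step 5: Under H0, H ~ chi^2(2); p-value = 0.483104.
Step 6: alpha = 0.1. fail to reject H0.

H = 1.4550, df = 2, p = 0.483104, fail to reject H0.


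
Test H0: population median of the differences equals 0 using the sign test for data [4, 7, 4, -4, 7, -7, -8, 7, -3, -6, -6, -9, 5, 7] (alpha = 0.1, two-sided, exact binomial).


Step 1: Discard zero differences. Original n = 14; n_eff = number of nonzero differences = 14.
Nonzero differences (with sign): +4, +7, +4, -4, +7, -7, -8, +7, -3, -6, -6, -9, +5, +7
Step 2: Count signs: positive = 7, negative = 7.
Step 3: Under H0: P(positive) = 0.5, so the number of positives S ~ Bin(14, 0.5).
Step 4: Two-sided exact p-value = sum of Bin(14,0.5) probabilities at or below the observed probability = 1.000000.
Step 5: alpha = 0.1. fail to reject H0.

n_eff = 14, pos = 7, neg = 7, p = 1.000000, fail to reject H0.


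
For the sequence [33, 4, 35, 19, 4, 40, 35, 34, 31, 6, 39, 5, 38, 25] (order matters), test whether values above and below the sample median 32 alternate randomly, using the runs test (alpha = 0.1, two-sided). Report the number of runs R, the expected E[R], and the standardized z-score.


Step 1: Compute median = 32; label A = above, B = below.
Labels in order: ABABBAAABBABAB  (n_A = 7, n_B = 7)
Step 2: Count runs R = 10.
Step 3: Under H0 (random ordering), E[R] = 2*n_A*n_B/(n_A+n_B) + 1 = 2*7*7/14 + 1 = 8.0000.
        Var[R] = 2*n_A*n_B*(2*n_A*n_B - n_A - n_B) / ((n_A+n_B)^2 * (n_A+n_B-1)) = 8232/2548 = 3.2308.
        SD[R] = 1.7974.
Step 4: Continuity-corrected z = (R - 0.5 - E[R]) / SD[R] = (10 - 0.5 - 8.0000) / 1.7974 = 0.8345.
Step 5: Two-sided p-value via normal approximation = 2*(1 - Phi(|z|)) = 0.403986.
Step 6: alpha = 0.1. fail to reject H0.

R = 10, z = 0.8345, p = 0.403986, fail to reject H0.


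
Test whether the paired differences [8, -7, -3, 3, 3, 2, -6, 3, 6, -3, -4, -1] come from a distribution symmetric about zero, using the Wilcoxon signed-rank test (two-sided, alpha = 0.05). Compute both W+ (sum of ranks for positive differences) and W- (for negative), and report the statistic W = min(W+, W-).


Step 1: Drop any zero differences (none here) and take |d_i|.
|d| = [8, 7, 3, 3, 3, 2, 6, 3, 6, 3, 4, 1]
Step 2: Midrank |d_i| (ties get averaged ranks).
ranks: |8|->12, |7|->11, |3|->5, |3|->5, |3|->5, |2|->2, |6|->9.5, |3|->5, |6|->9.5, |3|->5, |4|->8, |1|->1
Step 3: Attach original signs; sum ranks with positive sign and with negative sign.
W+ = 12 + 5 + 5 + 2 + 5 + 9.5 = 38.5
W- = 11 + 5 + 9.5 + 5 + 8 + 1 = 39.5
(Check: W+ + W- = 78 should equal n(n+1)/2 = 78.)
Step 4: Test statistic W = min(W+, W-) = 38.5.
Step 5: Ties in |d|, so use the tie-corrected normal approximation.
        E[W] = n(n+1)/4 = 12*13/4 = 39.
        Tie groups: |d|=3 (t=5), |d|=6 (t=2); sum(t^3 - t) = 126.
        Var[W] = n(n+1)(2n+1)/24 - sum(t^3-t)/48 = 3900/24 - 126/48 = 159.875.
        z = (W - E[W]) / sqrt(Var[W]) = (38.5 - 39) / 12.6442 = -0.0395.
        Two-sided p = 2*Phi(z) = 0.968457.
Step 6: alpha = 0.05. fail to reject H0.

W+ = 38.5, W- = 39.5, W = min = 38.5, p = 0.968457, fail to reject H0.


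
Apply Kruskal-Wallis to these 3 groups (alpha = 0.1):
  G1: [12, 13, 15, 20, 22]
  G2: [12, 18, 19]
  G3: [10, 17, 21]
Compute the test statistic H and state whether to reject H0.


Step 1: Combine all N = 11 observations and assign midranks.
sorted (value, group, rank): (10,G3,1), (12,G1,2.5), (12,G2,2.5), (13,G1,4), (15,G1,5), (17,G3,6), (18,G2,7), (19,G2,8), (20,G1,9), (21,G3,10), (22,G1,11)
Step 2: Sum ranks within each group.
R_1 = 31.5 (n_1 = 5)
R_2 = 17.5 (n_2 = 3)
R_3 = 17 (n_3 = 3)
Step 3: H = 12/(N(N+1)) * sum(R_i^2/n_i) - 3(N+1)
     = 12/(11*12) * (31.5^2/5 + 17.5^2/3 + 17^2/3) - 3*12
     = 0.090909 * 396.867 - 36
     = 0.078788.
Step 4: Ties present; correction factor C = 1 - 6/(11^3 - 11) = 0.995455. Corrected H = 0.078788 / 0.995455 = 0.079148.
Step 5: Under H0, H ~ chi^2(2); p-value = 0.961199.
Step 6: alpha = 0.1. fail to reject H0.

H = 0.0791, df = 2, p = 0.961199, fail to reject H0.


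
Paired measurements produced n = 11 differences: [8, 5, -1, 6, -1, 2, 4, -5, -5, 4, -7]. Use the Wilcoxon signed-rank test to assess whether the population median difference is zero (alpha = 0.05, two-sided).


Step 1: Drop any zero differences (none here) and take |d_i|.
|d| = [8, 5, 1, 6, 1, 2, 4, 5, 5, 4, 7]
Step 2: Midrank |d_i| (ties get averaged ranks).
ranks: |8|->11, |5|->7, |1|->1.5, |6|->9, |1|->1.5, |2|->3, |4|->4.5, |5|->7, |5|->7, |4|->4.5, |7|->10
Step 3: Attach original signs; sum ranks with positive sign and with negative sign.
W+ = 11 + 7 + 9 + 3 + 4.5 + 4.5 = 39
W- = 1.5 + 1.5 + 7 + 7 + 10 = 27
(Check: W+ + W- = 66 should equal n(n+1)/2 = 66.)
Step 4: Test statistic W = min(W+, W-) = 27.
Step 5: Ties in |d|, so use the tie-corrected normal approximation.
        E[W] = n(n+1)/4 = 11*12/4 = 33.
        Tie groups: |d|=1 (t=2), |d|=4 (t=2), |d|=5 (t=3); sum(t^3 - t) = 36.
        Var[W] = n(n+1)(2n+1)/24 - sum(t^3-t)/48 = 3036/24 - 36/48 = 125.75.
        z = (W - E[W]) / sqrt(Var[W]) = (27 - 33) / 11.2138 = -0.5351.
        Two-sided p = 2*Phi(z) = 0.592613.
Step 6: alpha = 0.05. fail to reject H0.

W+ = 39, W- = 27, W = min = 27, p = 0.592613, fail to reject H0.


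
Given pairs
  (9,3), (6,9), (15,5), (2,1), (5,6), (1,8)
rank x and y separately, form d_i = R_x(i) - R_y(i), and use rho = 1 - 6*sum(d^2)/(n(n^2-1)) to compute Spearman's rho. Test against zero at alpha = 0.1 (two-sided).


Step 1: Rank x and y separately (midranks; no ties here).
rank(x): 9->5, 6->4, 15->6, 2->2, 5->3, 1->1
rank(y): 3->2, 9->6, 5->3, 1->1, 6->4, 8->5
Step 2: d_i = R_x(i) - R_y(i); compute d_i^2.
  (5-2)^2=9, (4-6)^2=4, (6-3)^2=9, (2-1)^2=1, (3-4)^2=1, (1-5)^2=16
sum(d^2) = 40.
Step 3: rho = 1 - 6*40 / (6*(6^2 - 1)) = 1 - 240/210 = -0.142857.
Step 4: Under H0, t = rho * sqrt((n-2)/(1-rho^2)) = -0.2887 ~ t(4).
Step 5: Two-sided p-value from the t-distribution with 4 df = 0.787172.
Step 6: alpha = 0.1. fail to reject H0.

rho = -0.1429, p = 0.787172, fail to reject H0 at alpha = 0.1.


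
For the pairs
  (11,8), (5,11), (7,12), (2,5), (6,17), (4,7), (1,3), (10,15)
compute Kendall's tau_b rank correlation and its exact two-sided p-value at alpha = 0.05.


Step 1: Enumerate the 28 unordered pairs (i,j) with i<j and classify each by sign(x_j-x_i) * sign(y_j-y_i).
  (1,2):dx=-6,dy=+3->D; (1,3):dx=-4,dy=+4->D; (1,4):dx=-9,dy=-3->C; (1,5):dx=-5,dy=+9->D
  (1,6):dx=-7,dy=-1->C; (1,7):dx=-10,dy=-5->C; (1,8):dx=-1,dy=+7->D; (2,3):dx=+2,dy=+1->C
  (2,4):dx=-3,dy=-6->C; (2,5):dx=+1,dy=+6->C; (2,6):dx=-1,dy=-4->C; (2,7):dx=-4,dy=-8->C
  (2,8):dx=+5,dy=+4->C; (3,4):dx=-5,dy=-7->C; (3,5):dx=-1,dy=+5->D; (3,6):dx=-3,dy=-5->C
  (3,7):dx=-6,dy=-9->C; (3,8):dx=+3,dy=+3->C; (4,5):dx=+4,dy=+12->C; (4,6):dx=+2,dy=+2->C
  (4,7):dx=-1,dy=-2->C; (4,8):dx=+8,dy=+10->C; (5,6):dx=-2,dy=-10->C; (5,7):dx=-5,dy=-14->C
  (5,8):dx=+4,dy=-2->D; (6,7):dx=-3,dy=-4->C; (6,8):dx=+6,dy=+8->C; (7,8):dx=+9,dy=+12->C
Step 2: C = 22, D = 6, total pairs = 28.
Step 3: tau = (C - D)/(n(n-1)/2) = (22 - 6)/28 = 0.571429.
Step 4: Exact two-sided p-value (enumerate n! = 40320 permutations of y under H0): p = 0.061012.
Step 5: alpha = 0.05. fail to reject H0.

tau_b = 0.5714 (C=22, D=6), p = 0.061012, fail to reject H0.


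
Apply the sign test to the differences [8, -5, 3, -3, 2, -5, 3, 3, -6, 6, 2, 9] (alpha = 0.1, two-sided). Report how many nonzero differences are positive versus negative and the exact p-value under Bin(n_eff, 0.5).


Step 1: Discard zero differences. Original n = 12; n_eff = number of nonzero differences = 12.
Nonzero differences (with sign): +8, -5, +3, -3, +2, -5, +3, +3, -6, +6, +2, +9
Step 2: Count signs: positive = 8, negative = 4.
Step 3: Under H0: P(positive) = 0.5, so the number of positives S ~ Bin(12, 0.5).
Step 4: Two-sided exact p-value = sum of Bin(12,0.5) probabilities at or below the observed probability = 0.387695.
Step 5: alpha = 0.1. fail to reject H0.

n_eff = 12, pos = 8, neg = 4, p = 0.387695, fail to reject H0.


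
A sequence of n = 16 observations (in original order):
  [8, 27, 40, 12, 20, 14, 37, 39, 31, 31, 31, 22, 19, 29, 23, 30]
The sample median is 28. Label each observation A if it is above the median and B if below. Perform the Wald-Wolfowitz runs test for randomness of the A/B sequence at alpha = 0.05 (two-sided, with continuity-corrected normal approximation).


Step 1: Compute median = 28; label A = above, B = below.
Labels in order: BBABBBAAAAABBABA  (n_A = 8, n_B = 8)
Step 2: Count runs R = 8.
Step 3: Under H0 (random ordering), E[R] = 2*n_A*n_B/(n_A+n_B) + 1 = 2*8*8/16 + 1 = 9.0000.
        Var[R] = 2*n_A*n_B*(2*n_A*n_B - n_A - n_B) / ((n_A+n_B)^2 * (n_A+n_B-1)) = 14336/3840 = 3.7333.
        SD[R] = 1.9322.
Step 4: Continuity-corrected z = (R + 0.5 - E[R]) / SD[R] = (8 + 0.5 - 9.0000) / 1.9322 = -0.2588.
Step 5: Two-sided p-value via normal approximation = 2*(1 - Phi(|z|)) = 0.795809.
Step 6: alpha = 0.05. fail to reject H0.

R = 8, z = -0.2588, p = 0.795809, fail to reject H0.


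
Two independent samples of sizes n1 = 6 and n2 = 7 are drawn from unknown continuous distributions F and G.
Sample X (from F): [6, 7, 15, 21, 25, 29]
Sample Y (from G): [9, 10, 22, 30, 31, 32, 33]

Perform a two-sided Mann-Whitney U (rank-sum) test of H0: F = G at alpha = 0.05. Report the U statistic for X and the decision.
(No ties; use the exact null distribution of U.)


Step 1: Combine and sort all 13 observations; assign midranks.
sorted (value, group): (6,X), (7,X), (9,Y), (10,Y), (15,X), (21,X), (22,Y), (25,X), (29,X), (30,Y), (31,Y), (32,Y), (33,Y)
ranks: 6->1, 7->2, 9->3, 10->4, 15->5, 21->6, 22->7, 25->8, 29->9, 30->10, 31->11, 32->12, 33->13
Step 2: Rank sum for X: R1 = 1 + 2 + 5 + 6 + 8 + 9 = 31.
Step 3: U_X = R1 - n1(n1+1)/2 = 31 - 6*7/2 = 31 - 21 = 10.
       U_Y = n1*n2 - U_X = 42 - 10 = 32.
Step 4: No ties, so the exact null distribution of U (based on enumerating the C(13,6) = 1716 equally likely rank assignments) gives the two-sided p-value.
Step 5: p-value = 0.137529; compare to alpha = 0.05. fail to reject H0.

U_X = 10, p = 0.137529, fail to reject H0 at alpha = 0.05.


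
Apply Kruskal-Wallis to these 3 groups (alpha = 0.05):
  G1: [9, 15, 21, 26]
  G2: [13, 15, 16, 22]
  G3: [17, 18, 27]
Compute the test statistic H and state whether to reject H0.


Step 1: Combine all N = 11 observations and assign midranks.
sorted (value, group, rank): (9,G1,1), (13,G2,2), (15,G1,3.5), (15,G2,3.5), (16,G2,5), (17,G3,6), (18,G3,7), (21,G1,8), (22,G2,9), (26,G1,10), (27,G3,11)
Step 2: Sum ranks within each group.
R_1 = 22.5 (n_1 = 4)
R_2 = 19.5 (n_2 = 4)
R_3 = 24 (n_3 = 3)
Step 3: H = 12/(N(N+1)) * sum(R_i^2/n_i) - 3(N+1)
     = 12/(11*12) * (22.5^2/4 + 19.5^2/4 + 24^2/3) - 3*12
     = 0.090909 * 413.625 - 36
     = 1.602273.
Step 4: Ties present; correction factor C = 1 - 6/(11^3 - 11) = 0.995455. Corrected H = 1.602273 / 0.995455 = 1.609589.
Step 5: Under H0, H ~ chi^2(2); p-value = 0.447180.
Step 6: alpha = 0.05. fail to reject H0.

H = 1.6096, df = 2, p = 0.447180, fail to reject H0.


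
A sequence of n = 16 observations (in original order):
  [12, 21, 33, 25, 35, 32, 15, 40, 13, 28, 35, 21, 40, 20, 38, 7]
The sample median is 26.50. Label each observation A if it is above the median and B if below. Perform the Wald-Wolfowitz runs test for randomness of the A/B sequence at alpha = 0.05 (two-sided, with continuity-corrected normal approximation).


Step 1: Compute median = 26.50; label A = above, B = below.
Labels in order: BBABAABABAABABAB  (n_A = 8, n_B = 8)
Step 2: Count runs R = 13.
Step 3: Under H0 (random ordering), E[R] = 2*n_A*n_B/(n_A+n_B) + 1 = 2*8*8/16 + 1 = 9.0000.
        Var[R] = 2*n_A*n_B*(2*n_A*n_B - n_A - n_B) / ((n_A+n_B)^2 * (n_A+n_B-1)) = 14336/3840 = 3.7333.
        SD[R] = 1.9322.
Step 4: Continuity-corrected z = (R - 0.5 - E[R]) / SD[R] = (13 - 0.5 - 9.0000) / 1.9322 = 1.8114.
Step 5: Two-sided p-value via normal approximation = 2*(1 - Phi(|z|)) = 0.070076.
Step 6: alpha = 0.05. fail to reject H0.

R = 13, z = 1.8114, p = 0.070076, fail to reject H0.
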